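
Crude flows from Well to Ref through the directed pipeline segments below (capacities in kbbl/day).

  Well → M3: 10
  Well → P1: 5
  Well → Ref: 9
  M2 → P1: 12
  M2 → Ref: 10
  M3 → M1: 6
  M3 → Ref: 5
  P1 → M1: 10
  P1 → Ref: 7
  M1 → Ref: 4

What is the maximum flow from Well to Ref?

Augment Well→Ref: bottleneck 9, flow now 9.
Augment Well→M3→Ref: bottleneck 5, flow now 14.
Augment Well→P1→Ref: bottleneck 5, flow now 19.
Augment Well→M3→M1→Ref: bottleneck 4, flow now 23.
No augmenting path remains; maximum flow = 23.
In the residual graph, reachable from Well: {Well, M3, M1}.
Min-cut edges: Well→P1 (5), Well→Ref (9), M3→Ref (5), M1→Ref (4); capacity 5 + 9 + 5 + 4 = 23.
This cut is saturated, so no flow can exceed 23.

23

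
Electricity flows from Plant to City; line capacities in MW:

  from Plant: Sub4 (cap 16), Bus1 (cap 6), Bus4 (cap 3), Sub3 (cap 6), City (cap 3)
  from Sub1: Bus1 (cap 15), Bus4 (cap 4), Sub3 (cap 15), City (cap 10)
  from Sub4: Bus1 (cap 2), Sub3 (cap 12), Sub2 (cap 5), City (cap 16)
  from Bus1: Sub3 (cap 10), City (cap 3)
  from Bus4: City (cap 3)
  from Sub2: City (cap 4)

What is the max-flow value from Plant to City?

Augment Plant→City: bottleneck 3, flow now 3.
Augment Plant→Sub4→City: bottleneck 16, flow now 19.
Augment Plant→Bus1→City: bottleneck 3, flow now 22.
Augment Plant→Bus4→City: bottleneck 3, flow now 25.
No augmenting path remains; maximum flow = 25.
In the residual graph, reachable from Plant: {Plant, Bus1, Sub3}.
Min-cut edges: Plant→Sub4 (16), Plant→Bus4 (3), Plant→City (3), Bus1→City (3); capacity 16 + 3 + 3 + 3 = 25.
This cut is saturated, so no flow can exceed 25.

25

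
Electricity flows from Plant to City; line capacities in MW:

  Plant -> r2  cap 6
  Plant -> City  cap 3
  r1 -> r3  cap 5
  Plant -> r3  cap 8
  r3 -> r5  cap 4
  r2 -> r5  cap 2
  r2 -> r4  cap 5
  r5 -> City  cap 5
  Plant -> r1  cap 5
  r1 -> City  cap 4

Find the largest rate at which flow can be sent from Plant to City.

Augment Plant→City: bottleneck 3, flow now 3.
Augment Plant→r1→City: bottleneck 4, flow now 7.
Augment Plant→r2→r5→City: bottleneck 2, flow now 9.
Augment Plant→r3→r5→City: bottleneck 3, flow now 12.
No augmenting path remains; maximum flow = 12.
In the residual graph, reachable from Plant: {Plant, r1, r2, r3, r4, r5}.
Min-cut edges: Plant→City (3), r1→City (4), r5→City (5); capacity 3 + 4 + 5 = 12.
This cut is saturated, so no flow can exceed 12.

12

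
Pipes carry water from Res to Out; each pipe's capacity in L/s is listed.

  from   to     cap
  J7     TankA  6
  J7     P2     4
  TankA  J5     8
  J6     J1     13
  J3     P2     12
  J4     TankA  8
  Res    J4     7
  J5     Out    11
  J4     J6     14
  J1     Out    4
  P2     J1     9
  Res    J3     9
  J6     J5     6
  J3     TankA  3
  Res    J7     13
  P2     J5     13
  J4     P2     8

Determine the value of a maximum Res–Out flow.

15

Augment Res→J4→J6→J1→Out: bottleneck 4, flow now 4.
Augment Res→J4→J6→J5→Out: bottleneck 3, flow now 7.
Augment Res→J7→P2→J5→Out: bottleneck 4, flow now 11.
Augment Res→J7→TankA→J5→Out: bottleneck 4, flow now 15.
No augmenting path remains; maximum flow = 15.
In the residual graph, reachable from Res: {Res, J4, J7, J3, J6, P2, TankA, J1, J5}.
Min-cut edges: J1→Out (4), J5→Out (11); capacity 4 + 11 = 15.
This cut is saturated, so no flow can exceed 15.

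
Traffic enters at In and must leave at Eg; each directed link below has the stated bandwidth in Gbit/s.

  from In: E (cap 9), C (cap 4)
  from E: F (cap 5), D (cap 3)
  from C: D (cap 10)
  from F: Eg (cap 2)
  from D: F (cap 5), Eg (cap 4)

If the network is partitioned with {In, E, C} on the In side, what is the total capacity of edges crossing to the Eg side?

18

Edges leaving {In, E, C}: E→F (5), E→D (3), C→D (10).
Cut capacity = 5 + 3 + 10 = 18.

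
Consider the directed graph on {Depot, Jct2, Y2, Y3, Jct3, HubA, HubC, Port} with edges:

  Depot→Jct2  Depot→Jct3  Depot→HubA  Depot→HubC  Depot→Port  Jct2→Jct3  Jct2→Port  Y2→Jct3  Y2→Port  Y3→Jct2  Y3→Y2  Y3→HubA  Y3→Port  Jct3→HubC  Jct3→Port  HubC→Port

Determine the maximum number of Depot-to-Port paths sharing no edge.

4

Assign every edge capacity 1; by Menger, the answer equals the max flow.
Path Depot→Port (+1); total 1.
Path Depot→Jct2→Port (+1); total 2.
Path Depot→Jct3→Port (+1); total 3.
Path Depot→HubC→Port (+1); total 4.
No residual Depot→Port path; max flow = 4.
Certifying cut of size 4: {Depot→HubC, Depot→Jct2, Depot→Jct3, Depot→Port}.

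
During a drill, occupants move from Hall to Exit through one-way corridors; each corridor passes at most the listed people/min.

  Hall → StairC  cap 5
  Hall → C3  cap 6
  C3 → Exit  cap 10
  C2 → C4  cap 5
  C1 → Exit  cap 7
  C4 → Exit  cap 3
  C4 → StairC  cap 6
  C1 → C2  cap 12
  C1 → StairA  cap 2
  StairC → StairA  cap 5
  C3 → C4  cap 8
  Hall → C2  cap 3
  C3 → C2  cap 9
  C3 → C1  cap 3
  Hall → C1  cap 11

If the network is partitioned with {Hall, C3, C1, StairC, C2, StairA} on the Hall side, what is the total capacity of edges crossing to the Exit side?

Edges leaving {Hall, C3, C1, StairC, C2, StairA}: C3→C4 (8), C3→Exit (10), C1→Exit (7), C2→C4 (5).
Cut capacity = 8 + 10 + 7 + 5 = 30.

30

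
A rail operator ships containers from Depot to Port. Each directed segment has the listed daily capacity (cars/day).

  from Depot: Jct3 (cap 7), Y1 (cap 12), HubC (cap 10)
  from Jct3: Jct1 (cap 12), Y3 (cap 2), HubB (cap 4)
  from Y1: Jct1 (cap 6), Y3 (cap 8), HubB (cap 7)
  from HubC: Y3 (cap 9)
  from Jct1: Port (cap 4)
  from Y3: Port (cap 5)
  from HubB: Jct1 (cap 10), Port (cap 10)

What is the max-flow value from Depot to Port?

Augment Depot→Jct3→Jct1→Port: bottleneck 4, flow now 4.
Augment Depot→Jct3→Y3→Port: bottleneck 2, flow now 6.
Augment Depot→Jct3→HubB→Port: bottleneck 1, flow now 7.
Augment Depot→Y1→Y3→Port: bottleneck 3, flow now 10.
Augment Depot→Y1→HubB→Port: bottleneck 7, flow now 17.
Augment Depot→Y1→Jct1→Jct3→HubB→Port: bottleneck 2, flow now 19. (uses reverse residual edge)
No augmenting path remains; maximum flow = 19.
In the residual graph, reachable from Depot: {Depot, Jct3, Y1, HubC, Jct1, Y3, HubB}.
Min-cut edges: Jct1→Port (4), Y3→Port (5), HubB→Port (10); capacity 4 + 5 + 10 = 19.
This cut is saturated, so no flow can exceed 19.

19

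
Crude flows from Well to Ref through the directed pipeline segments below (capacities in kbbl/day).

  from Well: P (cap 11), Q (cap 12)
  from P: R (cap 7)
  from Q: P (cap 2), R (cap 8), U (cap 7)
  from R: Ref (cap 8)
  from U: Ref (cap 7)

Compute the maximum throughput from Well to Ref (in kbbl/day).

15

Augment Well→P→R→Ref: bottleneck 7, flow now 7.
Augment Well→Q→R→Ref: bottleneck 1, flow now 8.
Augment Well→Q→U→Ref: bottleneck 7, flow now 15.
No augmenting path remains; maximum flow = 15.
In the residual graph, reachable from Well: {Well, P, Q, R}.
Min-cut edges: Q→U (7), R→Ref (8); capacity 7 + 8 = 15.
This cut is saturated, so no flow can exceed 15.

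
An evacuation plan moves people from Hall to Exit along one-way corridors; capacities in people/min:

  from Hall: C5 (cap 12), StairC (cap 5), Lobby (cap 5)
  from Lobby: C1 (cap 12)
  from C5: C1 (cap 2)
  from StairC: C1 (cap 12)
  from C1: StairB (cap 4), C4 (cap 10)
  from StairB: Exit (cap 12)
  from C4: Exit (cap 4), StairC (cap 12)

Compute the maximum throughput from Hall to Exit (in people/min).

Augment Hall→Lobby→C1→StairB→Exit: bottleneck 4, flow now 4.
Augment Hall→Lobby→C1→C4→Exit: bottleneck 1, flow now 5.
Augment Hall→C5→C1→C4→Exit: bottleneck 2, flow now 7.
Augment Hall→StairC→C1→C4→Exit: bottleneck 1, flow now 8.
No augmenting path remains; maximum flow = 8.
In the residual graph, reachable from Hall: {Hall, Lobby, C5, StairC, C1, C4}.
Min-cut edges: C1→StairB (4), C4→Exit (4); capacity 4 + 4 = 8.
This cut is saturated, so no flow can exceed 8.

8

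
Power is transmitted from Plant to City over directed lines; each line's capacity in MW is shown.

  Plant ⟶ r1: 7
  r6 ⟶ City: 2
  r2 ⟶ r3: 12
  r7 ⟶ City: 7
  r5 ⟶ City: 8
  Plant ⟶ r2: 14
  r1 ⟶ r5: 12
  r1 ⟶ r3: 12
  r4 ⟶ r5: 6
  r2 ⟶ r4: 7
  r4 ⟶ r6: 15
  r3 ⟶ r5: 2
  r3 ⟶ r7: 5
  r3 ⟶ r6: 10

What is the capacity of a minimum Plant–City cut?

15

Augment Plant→r1→r5→City: bottleneck 7, flow now 7.
Augment Plant→r2→r3→r5→City: bottleneck 1, flow now 8.
Augment Plant→r2→r3→r6→City: bottleneck 2, flow now 10.
Augment Plant→r2→r3→r7→City: bottleneck 5, flow now 15.
No augmenting path remains; maximum flow = 15.
By max-flow min-cut, the minimum cut capacity equals the max flow.
In the residual graph, reachable from Plant: {Plant, r1, r2, r3, r4, r5, r6}.
Min-cut edges: r3→r7 (5), r5→City (8), r6→City (2); capacity 5 + 8 + 2 = 15.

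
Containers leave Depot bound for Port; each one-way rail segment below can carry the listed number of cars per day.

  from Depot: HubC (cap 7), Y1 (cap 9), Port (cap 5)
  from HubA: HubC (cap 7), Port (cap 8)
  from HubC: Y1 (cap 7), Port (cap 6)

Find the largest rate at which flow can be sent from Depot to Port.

11

Augment Depot→Port: bottleneck 5, flow now 5.
Augment Depot→HubC→Port: bottleneck 6, flow now 11.
No augmenting path remains; maximum flow = 11.
In the residual graph, reachable from Depot: {Depot, HubC, Y1}.
Min-cut edges: Depot→Port (5), HubC→Port (6); capacity 5 + 6 = 11.
This cut is saturated, so no flow can exceed 11.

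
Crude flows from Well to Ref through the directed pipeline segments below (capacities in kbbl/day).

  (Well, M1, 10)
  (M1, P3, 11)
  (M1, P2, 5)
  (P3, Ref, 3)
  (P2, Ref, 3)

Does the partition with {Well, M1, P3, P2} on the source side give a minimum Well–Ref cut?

Given cut capacity: 3 + 3 = 6.
Augment Well→M1→P3→Ref: bottleneck 3, flow now 3.
Augment Well→M1→P2→Ref: bottleneck 3, flow now 6.
No augmenting path remains; maximum flow = 6.
Cut capacity 6 equals the max flow, so it is a minimum cut.

Yes — it is a minimum cut (capacity 6).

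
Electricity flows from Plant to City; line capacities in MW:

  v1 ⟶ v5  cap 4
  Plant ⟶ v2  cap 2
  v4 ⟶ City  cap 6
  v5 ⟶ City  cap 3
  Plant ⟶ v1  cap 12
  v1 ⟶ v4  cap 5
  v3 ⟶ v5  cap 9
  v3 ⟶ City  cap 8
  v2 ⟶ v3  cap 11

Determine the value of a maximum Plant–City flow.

10

Augment Plant→v1→v4→City: bottleneck 5, flow now 5.
Augment Plant→v1→v5→City: bottleneck 3, flow now 8.
Augment Plant→v2→v3→City: bottleneck 2, flow now 10.
No augmenting path remains; maximum flow = 10.
In the residual graph, reachable from Plant: {Plant, v1, v5}.
Min-cut edges: Plant→v2 (2), v1→v4 (5), v5→City (3); capacity 2 + 5 + 3 = 10.
This cut is saturated, so no flow can exceed 10.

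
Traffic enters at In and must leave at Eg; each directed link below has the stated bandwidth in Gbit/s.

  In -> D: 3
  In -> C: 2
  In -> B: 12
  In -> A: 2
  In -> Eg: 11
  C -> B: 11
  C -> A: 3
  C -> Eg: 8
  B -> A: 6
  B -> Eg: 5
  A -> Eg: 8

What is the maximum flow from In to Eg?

26

Augment In→Eg: bottleneck 11, flow now 11.
Augment In→C→Eg: bottleneck 2, flow now 13.
Augment In→B→Eg: bottleneck 5, flow now 18.
Augment In→A→Eg: bottleneck 2, flow now 20.
Augment In→B→A→Eg: bottleneck 6, flow now 26.
No augmenting path remains; maximum flow = 26.
In the residual graph, reachable from In: {In, D, B}.
Min-cut edges: In→C (2), In→A (2), In→Eg (11), B→A (6), B→Eg (5); capacity 2 + 2 + 11 + 6 + 5 = 26.
This cut is saturated, so no flow can exceed 26.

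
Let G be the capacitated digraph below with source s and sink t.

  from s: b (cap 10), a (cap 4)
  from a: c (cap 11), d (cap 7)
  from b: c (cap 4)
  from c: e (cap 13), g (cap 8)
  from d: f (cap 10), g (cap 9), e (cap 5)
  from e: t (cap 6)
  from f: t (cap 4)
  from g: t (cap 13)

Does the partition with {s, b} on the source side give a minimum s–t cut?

Yes — it is a minimum cut (capacity 8).

Given cut capacity: 4 + 4 = 8.
Augment s→a→c→e→t: bottleneck 4, flow now 4.
Augment s→b→c→e→t: bottleneck 2, flow now 6.
Augment s→b→c→g→t: bottleneck 2, flow now 8.
No augmenting path remains; maximum flow = 8.
Cut capacity 8 equals the max flow, so it is a minimum cut.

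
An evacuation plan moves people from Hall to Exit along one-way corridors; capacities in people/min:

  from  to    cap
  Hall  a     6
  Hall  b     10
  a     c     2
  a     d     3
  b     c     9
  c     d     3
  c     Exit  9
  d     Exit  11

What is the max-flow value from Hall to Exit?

14

Augment Hall→a→c→Exit: bottleneck 2, flow now 2.
Augment Hall→a→d→Exit: bottleneck 3, flow now 5.
Augment Hall→b→c→Exit: bottleneck 7, flow now 12.
Augment Hall→b→c→d→Exit: bottleneck 2, flow now 14.
No augmenting path remains; maximum flow = 14.
In the residual graph, reachable from Hall: {Hall, a, b}.
Min-cut edges: a→c (2), a→d (3), b→c (9); capacity 2 + 3 + 9 = 14.
This cut is saturated, so no flow can exceed 14.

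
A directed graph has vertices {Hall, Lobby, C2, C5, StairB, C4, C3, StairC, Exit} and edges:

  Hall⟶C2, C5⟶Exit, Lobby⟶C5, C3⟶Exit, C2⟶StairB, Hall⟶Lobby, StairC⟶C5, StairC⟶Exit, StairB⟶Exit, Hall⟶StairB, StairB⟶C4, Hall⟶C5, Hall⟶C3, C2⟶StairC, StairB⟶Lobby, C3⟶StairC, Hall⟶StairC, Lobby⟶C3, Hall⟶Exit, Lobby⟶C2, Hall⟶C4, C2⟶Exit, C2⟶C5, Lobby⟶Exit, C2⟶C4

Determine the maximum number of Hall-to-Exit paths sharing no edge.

7

Assign every edge capacity 1; by Menger, the answer equals the max flow.
Path Hall→Exit (+1); total 1.
Path Hall→Lobby→Exit (+1); total 2.
Path Hall→C2→Exit (+1); total 3.
Path Hall→C5→Exit (+1); total 4.
Path Hall→StairB→Exit (+1); total 5.
Path Hall→C3→Exit (+1); total 6.
Path Hall→StairC→Exit (+1); total 7.
No residual Hall→Exit path; max flow = 7.
Certifying cut of size 7: {Hall→C2, Hall→C3, Hall→C5, Hall→Exit, Hall→Lobby, Hall→StairB, Hall→StairC}.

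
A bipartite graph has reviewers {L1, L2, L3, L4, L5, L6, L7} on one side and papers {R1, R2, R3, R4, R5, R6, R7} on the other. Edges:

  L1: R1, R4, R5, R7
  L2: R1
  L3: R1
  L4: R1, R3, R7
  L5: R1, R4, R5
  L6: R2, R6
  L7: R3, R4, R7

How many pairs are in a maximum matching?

6

Unit-capacity flow: source→left, listed edges, right→sink; max matching = max flow.
Augmenting path L1→R1 (+1); matched 1.
Augmenting path L4→R3 (+1); matched 2.
Augmenting path L5→R4 (+1); matched 3.
Augmenting path L6→R2 (+1); matched 4.
Augmenting path L7→R7 (+1); matched 5.
Augmenting path L2→R1→L1→R5 (+1); matched 6.
No augmenting path remains; maximum matching = 6.
König certificate: {L1, L4, L5, L6, L7, R1} is a vertex cover of size 6 (every listed pair touches it), so no matching can be larger.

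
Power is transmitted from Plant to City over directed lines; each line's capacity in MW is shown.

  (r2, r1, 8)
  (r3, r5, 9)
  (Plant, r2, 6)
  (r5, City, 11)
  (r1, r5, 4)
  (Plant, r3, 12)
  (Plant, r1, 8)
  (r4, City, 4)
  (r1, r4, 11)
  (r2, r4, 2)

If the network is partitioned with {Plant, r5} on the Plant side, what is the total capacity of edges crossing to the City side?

Edges leaving {Plant, r5}: Plant→r1 (8), Plant→r2 (6), Plant→r3 (12), r5→City (11).
Cut capacity = 8 + 6 + 12 + 11 = 37.

37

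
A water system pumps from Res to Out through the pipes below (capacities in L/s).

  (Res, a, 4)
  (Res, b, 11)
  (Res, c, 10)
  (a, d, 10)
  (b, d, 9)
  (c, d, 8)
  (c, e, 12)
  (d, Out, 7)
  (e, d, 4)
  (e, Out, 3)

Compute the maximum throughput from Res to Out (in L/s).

10

Augment Res→a→d→Out: bottleneck 4, flow now 4.
Augment Res→b→d→Out: bottleneck 3, flow now 7.
Augment Res→c→e→Out: bottleneck 3, flow now 10.
No augmenting path remains; maximum flow = 10.
In the residual graph, reachable from Res: {Res, a, b, c, d, e}.
Min-cut edges: d→Out (7), e→Out (3); capacity 7 + 3 = 10.
This cut is saturated, so no flow can exceed 10.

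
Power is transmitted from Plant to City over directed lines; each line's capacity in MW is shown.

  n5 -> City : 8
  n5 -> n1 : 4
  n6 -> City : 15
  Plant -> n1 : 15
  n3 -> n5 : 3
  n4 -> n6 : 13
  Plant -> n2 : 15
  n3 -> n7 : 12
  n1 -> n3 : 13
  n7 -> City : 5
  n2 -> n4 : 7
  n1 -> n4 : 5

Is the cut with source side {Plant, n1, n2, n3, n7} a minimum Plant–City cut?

Given cut capacity: 5 + 7 + 3 + 5 = 20.
Augment Plant→n1→n3→n5→City: bottleneck 3, flow now 3.
Augment Plant→n1→n3→n7→City: bottleneck 5, flow now 8.
Augment Plant→n1→n4→n6→City: bottleneck 5, flow now 13.
Augment Plant→n2→n4→n6→City: bottleneck 7, flow now 20.
No augmenting path remains; maximum flow = 20.
Cut capacity 20 equals the max flow, so it is a minimum cut.

Yes — it is a minimum cut (capacity 20).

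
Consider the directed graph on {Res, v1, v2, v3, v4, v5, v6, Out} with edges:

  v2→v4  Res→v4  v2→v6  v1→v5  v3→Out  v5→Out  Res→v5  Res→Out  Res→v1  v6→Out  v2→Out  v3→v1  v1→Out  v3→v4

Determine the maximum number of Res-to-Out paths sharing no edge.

Assign every edge capacity 1; by Menger, the answer equals the max flow.
Path Res→Out (+1); total 1.
Path Res→v1→Out (+1); total 2.
Path Res→v5→Out (+1); total 3.
No residual Res→Out path; max flow = 3.
Certifying cut of size 3: {Res→Out, Res→v1, Res→v5}.

3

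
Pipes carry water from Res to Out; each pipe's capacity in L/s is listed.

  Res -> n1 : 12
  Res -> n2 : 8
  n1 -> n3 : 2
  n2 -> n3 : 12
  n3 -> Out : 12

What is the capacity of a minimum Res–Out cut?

Augment Res→n1→n3→Out: bottleneck 2, flow now 2.
Augment Res→n2→n3→Out: bottleneck 8, flow now 10.
No augmenting path remains; maximum flow = 10.
By max-flow min-cut, the minimum cut capacity equals the max flow.
In the residual graph, reachable from Res: {Res, n1}.
Min-cut edges: Res→n2 (8), n1→n3 (2); capacity 8 + 2 = 10.

10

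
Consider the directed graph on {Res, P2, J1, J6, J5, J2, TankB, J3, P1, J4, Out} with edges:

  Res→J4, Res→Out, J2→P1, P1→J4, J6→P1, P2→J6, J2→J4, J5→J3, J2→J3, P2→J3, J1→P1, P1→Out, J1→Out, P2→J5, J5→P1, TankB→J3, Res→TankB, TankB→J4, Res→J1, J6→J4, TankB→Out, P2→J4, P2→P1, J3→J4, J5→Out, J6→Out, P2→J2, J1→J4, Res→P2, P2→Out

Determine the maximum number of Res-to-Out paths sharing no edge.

Assign every edge capacity 1; by Menger, the answer equals the max flow.
Path Res→Out (+1); total 1.
Path Res→P2→Out (+1); total 2.
Path Res→J1→Out (+1); total 3.
Path Res→TankB→Out (+1); total 4.
No residual Res→Out path; max flow = 4.
Certifying cut of size 4: {Res→J1, Res→Out, Res→P2, Res→TankB}.

4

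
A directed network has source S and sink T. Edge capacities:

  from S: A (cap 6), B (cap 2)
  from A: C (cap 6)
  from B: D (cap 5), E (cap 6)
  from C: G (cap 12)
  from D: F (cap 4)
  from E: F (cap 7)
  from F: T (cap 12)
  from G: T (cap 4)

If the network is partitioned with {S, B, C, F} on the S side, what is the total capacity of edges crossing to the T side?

Edges leaving {S, B, C, F}: S→A (6), B→D (5), B→E (6), C→G (12), F→T (12).
Cut capacity = 6 + 5 + 6 + 12 + 12 = 41.

41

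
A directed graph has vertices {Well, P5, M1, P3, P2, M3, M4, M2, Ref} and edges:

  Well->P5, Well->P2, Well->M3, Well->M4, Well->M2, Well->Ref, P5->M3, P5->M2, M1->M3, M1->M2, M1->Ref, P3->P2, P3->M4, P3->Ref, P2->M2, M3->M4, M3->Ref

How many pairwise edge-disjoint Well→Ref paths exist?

2

Assign every edge capacity 1; by Menger, the answer equals the max flow.
Path Well→Ref (+1); total 1.
Path Well→M3→Ref (+1); total 2.
No residual Well→Ref path; max flow = 2.
Certifying cut of size 2: {M3→Ref, Well→Ref}.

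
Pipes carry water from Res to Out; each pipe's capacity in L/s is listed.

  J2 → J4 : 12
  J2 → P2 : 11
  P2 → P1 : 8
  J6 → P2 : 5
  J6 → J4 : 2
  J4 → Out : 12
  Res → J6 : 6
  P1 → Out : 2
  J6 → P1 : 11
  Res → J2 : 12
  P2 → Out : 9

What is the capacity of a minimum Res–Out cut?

18

Augment Res→J2→J4→Out: bottleneck 12, flow now 12.
Augment Res→J6→P1→Out: bottleneck 2, flow now 14.
Augment Res→J6→P2→Out: bottleneck 4, flow now 18.
No augmenting path remains; maximum flow = 18.
By max-flow min-cut, the minimum cut capacity equals the max flow.
In the residual graph, reachable from Res: {Res}.
Min-cut edges: Res→J2 (12), Res→J6 (6); capacity 12 + 6 = 18.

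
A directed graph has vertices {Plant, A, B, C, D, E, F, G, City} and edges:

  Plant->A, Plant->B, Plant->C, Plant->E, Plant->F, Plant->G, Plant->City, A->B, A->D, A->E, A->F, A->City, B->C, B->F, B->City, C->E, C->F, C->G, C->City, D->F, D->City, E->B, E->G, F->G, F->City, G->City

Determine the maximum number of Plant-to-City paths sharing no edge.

Assign every edge capacity 1; by Menger, the answer equals the max flow.
Path Plant→City (+1); total 1.
Path Plant→A→City (+1); total 2.
Path Plant→B→City (+1); total 3.
Path Plant→C→City (+1); total 4.
Path Plant→F→City (+1); total 5.
Path Plant→G→City (+1); total 6.
No residual Plant→City path; max flow = 6.
Certifying cut of size 6: {B→City, C→City, F→City, G→City, Plant→A, Plant→City}.

6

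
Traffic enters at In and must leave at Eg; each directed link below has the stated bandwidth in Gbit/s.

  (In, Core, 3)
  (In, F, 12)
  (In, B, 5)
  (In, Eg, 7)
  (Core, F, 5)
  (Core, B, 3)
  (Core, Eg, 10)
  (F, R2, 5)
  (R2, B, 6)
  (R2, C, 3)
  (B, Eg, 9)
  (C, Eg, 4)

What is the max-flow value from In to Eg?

20

Augment In→Eg: bottleneck 7, flow now 7.
Augment In→Core→Eg: bottleneck 3, flow now 10.
Augment In→B→Eg: bottleneck 5, flow now 15.
Augment In→F→R2→B→Eg: bottleneck 4, flow now 19.
Augment In→F→R2→C→Eg: bottleneck 1, flow now 20.
No augmenting path remains; maximum flow = 20.
In the residual graph, reachable from In: {In, F}.
Min-cut edges: In→Core (3), In→B (5), In→Eg (7), F→R2 (5); capacity 3 + 5 + 7 + 5 = 20.
This cut is saturated, so no flow can exceed 20.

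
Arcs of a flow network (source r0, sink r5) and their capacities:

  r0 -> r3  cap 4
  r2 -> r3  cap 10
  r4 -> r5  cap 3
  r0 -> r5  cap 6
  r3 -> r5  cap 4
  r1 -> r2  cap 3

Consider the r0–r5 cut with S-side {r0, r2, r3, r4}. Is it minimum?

No — its capacity is 13, but the minimum cut has capacity 10.

Given cut capacity: 6 + 4 + 3 = 13.
Augment r0→r5: bottleneck 6, flow now 6.
Augment r0→r3→r5: bottleneck 4, flow now 10.
No augmenting path remains; maximum flow = 10.
In the residual graph, reachable from r0: {r0}.
Min-cut edges: r0→r3 (4), r0→r5 (6); capacity 4 + 6 = 10.
Cut capacity 13 exceeds the max flow 10, so it is not minimum.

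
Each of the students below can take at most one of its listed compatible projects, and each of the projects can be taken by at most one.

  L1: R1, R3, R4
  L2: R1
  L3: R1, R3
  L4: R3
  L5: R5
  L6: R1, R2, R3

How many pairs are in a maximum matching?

5

Unit-capacity flow: source→left, listed edges, right→sink; max matching = max flow.
Augmenting path L1→R1 (+1); matched 1.
Augmenting path L3→R3 (+1); matched 2.
Augmenting path L5→R5 (+1); matched 3.
Augmenting path L6→R2 (+1); matched 4.
Augmenting path L2→R1→L1→R4 (+1); matched 5.
No augmenting path remains; maximum matching = 5.
König certificate: {L1, L5, L6, R1, R3} is a vertex cover of size 5 (every listed pair touches it), so no matching can be larger.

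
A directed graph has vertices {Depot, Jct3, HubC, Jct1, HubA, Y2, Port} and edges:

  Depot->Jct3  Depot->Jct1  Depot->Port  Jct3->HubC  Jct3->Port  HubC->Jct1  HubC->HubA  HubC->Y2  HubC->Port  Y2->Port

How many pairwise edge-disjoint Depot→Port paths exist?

2

Assign every edge capacity 1; by Menger, the answer equals the max flow.
Path Depot→Port (+1); total 1.
Path Depot→Jct3→Port (+1); total 2.
No residual Depot→Port path; max flow = 2.
Certifying cut of size 2: {Depot→Jct3, Depot→Port}.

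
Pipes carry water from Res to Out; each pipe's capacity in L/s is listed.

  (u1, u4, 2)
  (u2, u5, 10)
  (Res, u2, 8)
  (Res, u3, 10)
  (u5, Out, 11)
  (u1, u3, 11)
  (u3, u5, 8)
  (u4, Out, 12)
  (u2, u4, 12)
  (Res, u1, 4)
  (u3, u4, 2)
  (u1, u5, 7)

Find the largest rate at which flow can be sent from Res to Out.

22

Augment Res→u1→u4→Out: bottleneck 2, flow now 2.
Augment Res→u1→u5→Out: bottleneck 2, flow now 4.
Augment Res→u2→u4→Out: bottleneck 8, flow now 12.
Augment Res→u3→u4→Out: bottleneck 2, flow now 14.
Augment Res→u3→u5→Out: bottleneck 8, flow now 22.
No augmenting path remains; maximum flow = 22.
In the residual graph, reachable from Res: {Res}.
Min-cut edges: Res→u1 (4), Res→u2 (8), Res→u3 (10); capacity 4 + 8 + 10 = 22.
This cut is saturated, so no flow can exceed 22.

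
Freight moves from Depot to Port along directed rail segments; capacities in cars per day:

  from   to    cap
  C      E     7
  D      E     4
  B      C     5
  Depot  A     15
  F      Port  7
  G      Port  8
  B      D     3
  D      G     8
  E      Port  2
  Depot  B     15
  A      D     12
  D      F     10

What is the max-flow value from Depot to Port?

Augment Depot→A→D→E→Port: bottleneck 2, flow now 2.
Augment Depot→A→D→F→Port: bottleneck 7, flow now 9.
Augment Depot→A→D→G→Port: bottleneck 3, flow now 12.
Augment Depot→B→D→G→Port: bottleneck 3, flow now 15.
Augment Depot→B→C→E→D→G→Port: bottleneck 2, flow now 17. (uses reverse residual edge)
No augmenting path remains; maximum flow = 17.
In the residual graph, reachable from Depot: {Depot, A, B, C, E}.
Min-cut edges: A→D (12), B→D (3), E→Port (2); capacity 12 + 3 + 2 = 17.
This cut is saturated, so no flow can exceed 17.

17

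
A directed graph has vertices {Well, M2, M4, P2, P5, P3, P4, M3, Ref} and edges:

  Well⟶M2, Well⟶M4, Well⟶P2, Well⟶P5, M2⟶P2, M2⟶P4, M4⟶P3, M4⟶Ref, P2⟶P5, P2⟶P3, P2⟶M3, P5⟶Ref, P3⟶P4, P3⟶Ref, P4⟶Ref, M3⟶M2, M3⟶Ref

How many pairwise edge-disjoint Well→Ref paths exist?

4

Assign every edge capacity 1; by Menger, the answer equals the max flow.
Path Well→M4→Ref (+1); total 1.
Path Well→P5→Ref (+1); total 2.
Path Well→M2→P4→Ref (+1); total 3.
Path Well→P2→P3→Ref (+1); total 4.
No residual Well→Ref path; max flow = 4.
Certifying cut of size 4: {Well→M2, Well→M4, Well→P2, Well→P5}.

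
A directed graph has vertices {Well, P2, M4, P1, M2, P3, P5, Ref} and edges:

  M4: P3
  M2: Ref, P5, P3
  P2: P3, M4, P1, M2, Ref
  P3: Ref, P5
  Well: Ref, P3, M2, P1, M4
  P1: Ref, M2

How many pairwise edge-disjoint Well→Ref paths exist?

Assign every edge capacity 1; by Menger, the answer equals the max flow.
Path Well→Ref (+1); total 1.
Path Well→P1→Ref (+1); total 2.
Path Well→M2→Ref (+1); total 3.
Path Well→P3→Ref (+1); total 4.
No residual Well→Ref path; max flow = 4.
Certifying cut of size 4: {P3→Ref, Well→M2, Well→P1, Well→Ref}.

4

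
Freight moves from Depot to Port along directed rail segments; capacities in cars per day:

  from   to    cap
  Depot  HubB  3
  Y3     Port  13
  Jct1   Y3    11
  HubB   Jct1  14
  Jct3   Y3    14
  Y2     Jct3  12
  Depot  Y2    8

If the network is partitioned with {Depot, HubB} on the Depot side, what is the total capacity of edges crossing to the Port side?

Edges leaving {Depot, HubB}: Depot→Y2 (8), HubB→Jct1 (14).
Cut capacity = 8 + 14 = 22.

22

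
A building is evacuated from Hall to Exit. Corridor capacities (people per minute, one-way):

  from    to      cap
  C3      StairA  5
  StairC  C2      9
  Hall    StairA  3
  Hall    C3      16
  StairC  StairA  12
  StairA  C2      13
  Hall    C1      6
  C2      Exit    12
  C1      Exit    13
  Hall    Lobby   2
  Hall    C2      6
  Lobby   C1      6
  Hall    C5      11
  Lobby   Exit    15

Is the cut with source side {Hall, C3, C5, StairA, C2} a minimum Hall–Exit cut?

Yes — it is a minimum cut (capacity 20).

Given cut capacity: 2 + 6 + 12 = 20.
Augment Hall→Lobby→Exit: bottleneck 2, flow now 2.
Augment Hall→C1→Exit: bottleneck 6, flow now 8.
Augment Hall→C2→Exit: bottleneck 6, flow now 14.
Augment Hall→StairA→C2→Exit: bottleneck 3, flow now 17.
Augment Hall→C3→StairA→C2→Exit: bottleneck 3, flow now 20.
No augmenting path remains; maximum flow = 20.
Cut capacity 20 equals the max flow, so it is a minimum cut.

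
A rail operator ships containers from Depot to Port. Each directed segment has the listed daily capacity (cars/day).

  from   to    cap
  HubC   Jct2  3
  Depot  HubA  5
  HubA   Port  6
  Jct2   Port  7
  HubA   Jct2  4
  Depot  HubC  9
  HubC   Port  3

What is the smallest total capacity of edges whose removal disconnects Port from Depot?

11

Augment Depot→HubC→Port: bottleneck 3, flow now 3.
Augment Depot→HubA→Port: bottleneck 5, flow now 8.
Augment Depot→HubC→Jct2→Port: bottleneck 3, flow now 11.
No augmenting path remains; maximum flow = 11.
By max-flow min-cut, the minimum cut capacity equals the max flow.
In the residual graph, reachable from Depot: {Depot, HubC}.
Min-cut edges: Depot→HubA (5), HubC→Jct2 (3), HubC→Port (3); capacity 5 + 3 + 3 = 11.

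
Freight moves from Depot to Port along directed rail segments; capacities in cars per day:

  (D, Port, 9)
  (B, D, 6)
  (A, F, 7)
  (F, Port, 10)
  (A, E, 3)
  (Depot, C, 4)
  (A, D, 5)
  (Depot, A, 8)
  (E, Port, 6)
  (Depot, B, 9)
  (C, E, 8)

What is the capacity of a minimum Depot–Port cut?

Augment Depot→A→D→Port: bottleneck 5, flow now 5.
Augment Depot→A→E→Port: bottleneck 3, flow now 8.
Augment Depot→B→D→Port: bottleneck 4, flow now 12.
Augment Depot→C→E→Port: bottleneck 3, flow now 15.
Augment Depot→B→D→A→F→Port: bottleneck 2, flow now 17. (uses reverse residual edge)
Augment Depot→C→E→A→F→Port: bottleneck 1, flow now 18. (uses reverse residual edge)
No augmenting path remains; maximum flow = 18.
By max-flow min-cut, the minimum cut capacity equals the max flow.
In the residual graph, reachable from Depot: {Depot, B}.
Min-cut edges: Depot→A (8), Depot→C (4), B→D (6); capacity 8 + 4 + 6 = 18.

18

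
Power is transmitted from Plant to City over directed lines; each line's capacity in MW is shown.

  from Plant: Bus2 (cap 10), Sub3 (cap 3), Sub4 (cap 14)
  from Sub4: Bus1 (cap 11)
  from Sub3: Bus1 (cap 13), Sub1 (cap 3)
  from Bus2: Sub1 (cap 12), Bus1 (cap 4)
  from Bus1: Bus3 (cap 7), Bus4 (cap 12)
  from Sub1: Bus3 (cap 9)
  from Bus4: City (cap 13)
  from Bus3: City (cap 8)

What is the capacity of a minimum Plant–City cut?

20

Augment Plant→Sub4→Bus1→Bus4→City: bottleneck 11, flow now 11.
Augment Plant→Sub3→Bus1→Bus4→City: bottleneck 1, flow now 12.
Augment Plant→Sub3→Bus1→Bus3→City: bottleneck 2, flow now 14.
Augment Plant→Bus2→Bus1→Bus3→City: bottleneck 4, flow now 18.
Augment Plant→Bus2→Sub1→Bus3→City: bottleneck 2, flow now 20.
No augmenting path remains; maximum flow = 20.
By max-flow min-cut, the minimum cut capacity equals the max flow.
In the residual graph, reachable from Plant: {Plant, Sub4, Sub3, Bus2, Bus1, Sub1, Bus3}.
Min-cut edges: Bus1→Bus4 (12), Bus3→City (8); capacity 12 + 8 = 20.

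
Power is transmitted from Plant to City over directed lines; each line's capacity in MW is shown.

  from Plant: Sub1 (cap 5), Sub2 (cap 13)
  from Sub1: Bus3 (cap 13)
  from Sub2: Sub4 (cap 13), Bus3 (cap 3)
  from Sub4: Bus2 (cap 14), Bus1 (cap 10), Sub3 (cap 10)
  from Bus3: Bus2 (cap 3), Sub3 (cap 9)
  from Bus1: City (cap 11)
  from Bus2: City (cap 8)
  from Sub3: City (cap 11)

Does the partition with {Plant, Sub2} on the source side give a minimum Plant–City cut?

No — its capacity is 21, but the minimum cut has capacity 18.

Given cut capacity: 5 + 13 + 3 = 21.
Augment Plant→Sub1→Bus3→Bus2→City: bottleneck 3, flow now 3.
Augment Plant→Sub1→Bus3→Sub3→City: bottleneck 2, flow now 5.
Augment Plant→Sub2→Sub4→Bus1→City: bottleneck 10, flow now 15.
Augment Plant→Sub2→Sub4→Bus2→City: bottleneck 3, flow now 18.
No augmenting path remains; maximum flow = 18.
In the residual graph, reachable from Plant: {Plant}.
Min-cut edges: Plant→Sub1 (5), Plant→Sub2 (13); capacity 5 + 13 = 18.
Cut capacity 21 exceeds the max flow 18, so it is not minimum.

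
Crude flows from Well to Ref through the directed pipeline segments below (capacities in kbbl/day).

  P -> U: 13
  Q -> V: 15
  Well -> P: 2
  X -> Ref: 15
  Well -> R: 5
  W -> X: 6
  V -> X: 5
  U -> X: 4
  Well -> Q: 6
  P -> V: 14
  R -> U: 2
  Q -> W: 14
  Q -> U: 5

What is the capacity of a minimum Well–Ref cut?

10

Augment Well→P→U→X→Ref: bottleneck 2, flow now 2.
Augment Well→Q→U→X→Ref: bottleneck 2, flow now 4.
Augment Well→Q→V→X→Ref: bottleneck 4, flow now 8.
Augment Well→R→U→P→V→X→Ref: bottleneck 1, flow now 9. (uses reverse residual edge)
Augment Well→R→U→Q→W→X→Ref: bottleneck 1, flow now 10. (uses reverse residual edge)
No augmenting path remains; maximum flow = 10.
By max-flow min-cut, the minimum cut capacity equals the max flow.
In the residual graph, reachable from Well: {Well, R}.
Min-cut edges: Well→P (2), Well→Q (6), R→U (2); capacity 2 + 6 + 2 = 10.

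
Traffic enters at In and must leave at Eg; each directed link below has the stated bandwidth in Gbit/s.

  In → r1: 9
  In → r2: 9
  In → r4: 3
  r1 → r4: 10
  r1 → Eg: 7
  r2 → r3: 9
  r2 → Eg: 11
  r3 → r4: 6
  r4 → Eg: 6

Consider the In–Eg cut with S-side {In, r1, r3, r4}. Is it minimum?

Given cut capacity: 9 + 7 + 6 = 22.
Augment In→r1→Eg: bottleneck 7, flow now 7.
Augment In→r2→Eg: bottleneck 9, flow now 16.
Augment In→r4→Eg: bottleneck 3, flow now 19.
Augment In→r1→r4→Eg: bottleneck 2, flow now 21.
No augmenting path remains; maximum flow = 21.
In the residual graph, reachable from In: {In}.
Min-cut edges: In→r1 (9), In→r2 (9), In→r4 (3); capacity 9 + 9 + 3 = 21.
Cut capacity 22 exceeds the max flow 21, so it is not minimum.

No — its capacity is 22, but the minimum cut has capacity 21.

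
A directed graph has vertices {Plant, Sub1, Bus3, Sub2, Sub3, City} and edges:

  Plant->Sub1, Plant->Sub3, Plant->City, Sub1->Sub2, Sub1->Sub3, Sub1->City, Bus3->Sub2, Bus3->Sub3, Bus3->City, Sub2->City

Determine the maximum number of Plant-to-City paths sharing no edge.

Assign every edge capacity 1; by Menger, the answer equals the max flow.
Path Plant→City (+1); total 1.
Path Plant→Sub1→City (+1); total 2.
No residual Plant→City path; max flow = 2.
Certifying cut of size 2: {Plant→City, Plant→Sub1}.

2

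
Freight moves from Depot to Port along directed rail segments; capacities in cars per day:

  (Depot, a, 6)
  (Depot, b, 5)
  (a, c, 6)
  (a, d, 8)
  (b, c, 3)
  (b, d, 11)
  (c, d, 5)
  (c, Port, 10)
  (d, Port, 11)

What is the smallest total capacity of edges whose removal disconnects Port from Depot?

11

Augment Depot→a→c→Port: bottleneck 6, flow now 6.
Augment Depot→b→c→Port: bottleneck 3, flow now 9.
Augment Depot→b→d→Port: bottleneck 2, flow now 11.
No augmenting path remains; maximum flow = 11.
By max-flow min-cut, the minimum cut capacity equals the max flow.
In the residual graph, reachable from Depot: {Depot}.
Min-cut edges: Depot→a (6), Depot→b (5); capacity 6 + 5 = 11.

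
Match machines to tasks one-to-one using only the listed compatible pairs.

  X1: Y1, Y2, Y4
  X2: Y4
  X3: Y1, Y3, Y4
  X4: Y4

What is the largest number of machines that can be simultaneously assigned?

Unit-capacity flow: source→left, listed edges, right→sink; max matching = max flow.
Augmenting path X1→Y1 (+1); matched 1.
Augmenting path X2→Y4 (+1); matched 2.
Augmenting path X3→Y3 (+1); matched 3.
No augmenting path remains; maximum matching = 3.
König certificate: {X1, X3, Y4} is a vertex cover of size 3 (every listed pair touches it), so no matching can be larger.

3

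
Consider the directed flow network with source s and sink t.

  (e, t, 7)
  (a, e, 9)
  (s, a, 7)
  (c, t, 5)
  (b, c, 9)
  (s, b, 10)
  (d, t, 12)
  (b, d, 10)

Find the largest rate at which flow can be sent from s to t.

17

Augment s→a→e→t: bottleneck 7, flow now 7.
Augment s→b→c→t: bottleneck 5, flow now 12.
Augment s→b→d→t: bottleneck 5, flow now 17.
No augmenting path remains; maximum flow = 17.
In the residual graph, reachable from s: {s}.
Min-cut edges: s→a (7), s→b (10); capacity 7 + 10 = 17.
This cut is saturated, so no flow can exceed 17.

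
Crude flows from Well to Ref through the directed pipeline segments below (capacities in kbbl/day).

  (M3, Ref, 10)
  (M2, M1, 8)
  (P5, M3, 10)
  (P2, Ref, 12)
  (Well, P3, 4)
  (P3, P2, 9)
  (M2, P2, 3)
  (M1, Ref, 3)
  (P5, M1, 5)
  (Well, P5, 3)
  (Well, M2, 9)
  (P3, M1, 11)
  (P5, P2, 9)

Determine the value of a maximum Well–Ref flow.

Augment Well→M2→M1→Ref: bottleneck 3, flow now 3.
Augment Well→M2→P2→Ref: bottleneck 3, flow now 6.
Augment Well→P5→P2→Ref: bottleneck 3, flow now 9.
Augment Well→P3→P2→Ref: bottleneck 4, flow now 13.
No augmenting path remains; maximum flow = 13.
In the residual graph, reachable from Well: {Well, M2, M1}.
Min-cut edges: Well→P5 (3), Well→P3 (4), M2→P2 (3), M1→Ref (3); capacity 3 + 4 + 3 + 3 = 13.
This cut is saturated, so no flow can exceed 13.

13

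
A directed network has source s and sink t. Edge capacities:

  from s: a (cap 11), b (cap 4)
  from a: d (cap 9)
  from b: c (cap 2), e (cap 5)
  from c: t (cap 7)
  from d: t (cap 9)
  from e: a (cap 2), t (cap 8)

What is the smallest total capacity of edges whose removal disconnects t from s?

13

Augment s→a→d→t: bottleneck 9, flow now 9.
Augment s→b→c→t: bottleneck 2, flow now 11.
Augment s→b→e→t: bottleneck 2, flow now 13.
No augmenting path remains; maximum flow = 13.
By max-flow min-cut, the minimum cut capacity equals the max flow.
In the residual graph, reachable from s: {s, a}.
Min-cut edges: s→b (4), a→d (9); capacity 4 + 9 = 13.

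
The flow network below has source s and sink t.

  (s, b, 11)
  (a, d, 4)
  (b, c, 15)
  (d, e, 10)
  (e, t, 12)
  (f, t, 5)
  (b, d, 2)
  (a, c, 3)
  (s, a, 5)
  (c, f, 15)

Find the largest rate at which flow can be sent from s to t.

11

Augment s→a→c→f→t: bottleneck 3, flow now 3.
Augment s→a→d→e→t: bottleneck 2, flow now 5.
Augment s→b→c→f→t: bottleneck 2, flow now 7.
Augment s→b→d→e→t: bottleneck 2, flow now 9.
Augment s→b→c→a→d→e→t: bottleneck 2, flow now 11. (uses reverse residual edge)
No augmenting path remains; maximum flow = 11.
In the residual graph, reachable from s: {s, a, b, c, f}.
Min-cut edges: a→d (4), b→d (2), f→t (5); capacity 4 + 2 + 5 = 11.
This cut is saturated, so no flow can exceed 11.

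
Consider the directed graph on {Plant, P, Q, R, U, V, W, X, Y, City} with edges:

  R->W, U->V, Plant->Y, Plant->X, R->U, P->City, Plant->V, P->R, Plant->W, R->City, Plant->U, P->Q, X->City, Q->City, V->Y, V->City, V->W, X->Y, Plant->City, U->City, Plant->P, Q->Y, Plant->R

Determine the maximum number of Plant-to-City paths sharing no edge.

Assign every edge capacity 1; by Menger, the answer equals the max flow.
Path Plant→City (+1); total 1.
Path Plant→P→City (+1); total 2.
Path Plant→R→City (+1); total 3.
Path Plant→U→City (+1); total 4.
Path Plant→V→City (+1); total 5.
Path Plant→X→City (+1); total 6.
No residual Plant→City path; max flow = 6.
Certifying cut of size 6: {Plant→City, Plant→P, Plant→R, Plant→U, Plant→V, Plant→X}.

6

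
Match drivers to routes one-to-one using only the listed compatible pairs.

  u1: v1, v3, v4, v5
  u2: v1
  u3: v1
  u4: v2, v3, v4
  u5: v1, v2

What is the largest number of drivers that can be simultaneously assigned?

Unit-capacity flow: source→left, listed edges, right→sink; max matching = max flow.
Augmenting path u1→v1 (+1); matched 1.
Augmenting path u4→v2 (+1); matched 2.
Augmenting path u2→v1→u1→v3 (+1); matched 3.
Augmenting path u5→v2→u4→v4 (+1); matched 4.
No augmenting path remains; maximum matching = 4.
König certificate: {u1, u4, u5, v1} is a vertex cover of size 4 (every listed pair touches it), so no matching can be larger.

4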